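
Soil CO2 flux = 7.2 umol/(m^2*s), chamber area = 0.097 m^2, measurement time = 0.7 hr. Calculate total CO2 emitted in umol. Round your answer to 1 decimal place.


Step 1: Convert time to seconds: 0.7 hr * 3600 = 2520.0 s
Step 2: Total = flux * area * time_s
Step 3: Total = 7.2 * 0.097 * 2520.0
Step 4: Total = 1760.0 umol

1760.0


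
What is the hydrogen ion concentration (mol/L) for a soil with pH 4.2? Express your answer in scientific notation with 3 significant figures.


Step 1: [H+] = 10^(-pH)
Step 2: [H+] = 10^(-4.2)
Step 3: [H+] = 6.31e-05 mol/L

6.31e-05


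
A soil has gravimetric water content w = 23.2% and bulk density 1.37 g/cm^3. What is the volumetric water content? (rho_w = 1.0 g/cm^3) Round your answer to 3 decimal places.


Step 1: theta = (w / 100) * BD / rho_w
Step 2: theta = (23.2 / 100) * 1.37 / 1.0
Step 3: theta = 0.232 * 1.37
Step 4: theta = 0.318

0.318


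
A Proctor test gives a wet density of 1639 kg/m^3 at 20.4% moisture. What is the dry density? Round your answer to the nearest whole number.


Step 1: Dry density = wet density / (1 + w/100)
Step 2: Dry density = 1639 / (1 + 20.4/100)
Step 3: Dry density = 1639 / 1.204
Step 4: Dry density = 1361 kg/m^3

1361


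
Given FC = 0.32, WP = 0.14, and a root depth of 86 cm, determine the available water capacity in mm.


Step 1: Available water = (FC - WP) * depth * 10
Step 2: AW = (0.32 - 0.14) * 86 * 10
Step 3: AW = 0.18 * 86 * 10
Step 4: AW = 154.8 mm

154.8


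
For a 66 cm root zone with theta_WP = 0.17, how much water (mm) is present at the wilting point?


Step 1: Water (mm) = theta_WP * depth * 10
Step 2: Water = 0.17 * 66 * 10
Step 3: Water = 112.2 mm

112.2


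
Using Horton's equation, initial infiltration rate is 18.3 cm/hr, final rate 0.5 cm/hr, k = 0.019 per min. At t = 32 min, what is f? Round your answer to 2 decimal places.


Step 1: f = fc + (f0 - fc) * exp(-k * t)
Step 2: exp(-0.019 * 32) = 0.544439
Step 3: f = 0.5 + (18.3 - 0.5) * 0.544439
Step 4: f = 0.5 + 17.8 * 0.544439
Step 5: f = 10.19 cm/hr

10.19


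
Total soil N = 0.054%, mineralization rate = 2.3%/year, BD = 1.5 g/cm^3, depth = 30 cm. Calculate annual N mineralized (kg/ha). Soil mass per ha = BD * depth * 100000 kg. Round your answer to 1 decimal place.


Step 1: Soil mass per ha = BD * depth * 100000 = 1.5 * 30 * 100000 = 4500000 kg
Step 2: Total N pool = soil mass * N%/100 = 4500000 * 0.054/100 = 2430.0 kg/ha
Step 3: N mineralized = N pool * rate%/100 = 2430.0 * 2.3/100 = 55.9 kg/ha/yr

55.9


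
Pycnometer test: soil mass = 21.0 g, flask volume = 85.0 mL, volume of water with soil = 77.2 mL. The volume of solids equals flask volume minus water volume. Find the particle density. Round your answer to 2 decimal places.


Step 1: Volume of solids = flask volume - water volume with soil
Step 2: V_solids = 85.0 - 77.2 = 7.8 mL
Step 3: Particle density = mass / V_solids = 21.0 / 7.8 = 2.69 g/cm^3

2.69


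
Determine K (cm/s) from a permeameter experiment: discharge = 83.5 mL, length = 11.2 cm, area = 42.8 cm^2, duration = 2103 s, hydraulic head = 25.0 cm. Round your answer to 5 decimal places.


Step 1: K = Q * L / (A * t * h)
Step 2: Numerator = 83.5 * 11.2 = 935.2
Step 3: Denominator = 42.8 * 2103 * 25.0 = 2250210.0
Step 4: K = 935.2 / 2250210.0 = 0.00042 cm/s

0.00042


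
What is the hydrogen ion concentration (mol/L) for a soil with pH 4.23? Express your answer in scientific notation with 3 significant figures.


Step 1: [H+] = 10^(-pH)
Step 2: [H+] = 10^(-4.23)
Step 3: [H+] = 5.89e-05 mol/L

5.89e-05


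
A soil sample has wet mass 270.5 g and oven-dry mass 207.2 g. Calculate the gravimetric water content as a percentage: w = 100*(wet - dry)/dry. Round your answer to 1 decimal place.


Step 1: Water mass = wet - dry = 270.5 - 207.2 = 63.3 g
Step 2: w = 100 * water mass / dry mass
Step 3: w = 100 * 63.3 / 207.2 = 30.6%

30.6


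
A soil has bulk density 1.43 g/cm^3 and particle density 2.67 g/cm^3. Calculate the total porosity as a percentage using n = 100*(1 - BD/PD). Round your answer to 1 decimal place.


Step 1: Formula: n = 100 * (1 - BD / PD)
Step 2: n = 100 * (1 - 1.43 / 2.67)
Step 3: n = 100 * (1 - 0.53558)
Step 4: n = 46.4%

46.4


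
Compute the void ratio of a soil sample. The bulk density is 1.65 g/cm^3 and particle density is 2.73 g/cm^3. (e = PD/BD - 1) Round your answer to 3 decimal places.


Step 1: e = PD / BD - 1
Step 2: e = 2.73 / 1.65 - 1
Step 3: e = 1.65455 - 1
Step 4: e = 0.655

0.655


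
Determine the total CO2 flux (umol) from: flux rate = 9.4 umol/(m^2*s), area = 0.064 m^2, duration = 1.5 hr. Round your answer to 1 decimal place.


Step 1: Convert time to seconds: 1.5 hr * 3600 = 5400.0 s
Step 2: Total = flux * area * time_s
Step 3: Total = 9.4 * 0.064 * 5400.0
Step 4: Total = 3248.6 umol

3248.6


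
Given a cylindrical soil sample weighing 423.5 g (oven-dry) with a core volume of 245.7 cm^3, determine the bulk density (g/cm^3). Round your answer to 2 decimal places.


Step 1: Identify the formula: BD = dry mass / volume
Step 2: Substitute values: BD = 423.5 / 245.7
Step 3: BD = 1.72 g/cm^3

1.72


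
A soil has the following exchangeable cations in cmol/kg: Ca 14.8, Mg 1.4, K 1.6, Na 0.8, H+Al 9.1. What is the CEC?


Step 1: CEC = Ca + Mg + K + Na + (H+Al)
Step 2: CEC = 14.8 + 1.4 + 1.6 + 0.8 + 9.1
Step 3: CEC = 27.7 cmol/kg

27.7


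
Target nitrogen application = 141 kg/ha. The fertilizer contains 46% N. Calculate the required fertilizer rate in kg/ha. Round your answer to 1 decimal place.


Step 1: Fertilizer rate = target N / (N content / 100)
Step 2: Rate = 141 / (46 / 100)
Step 3: Rate = 141 / 0.46
Step 4: Rate = 306.5 kg/ha

306.5


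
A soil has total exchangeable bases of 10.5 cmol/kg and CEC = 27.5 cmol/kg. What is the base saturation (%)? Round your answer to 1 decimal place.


Step 1: BS = 100 * (sum of bases) / CEC
Step 2: BS = 100 * 10.5 / 27.5
Step 3: BS = 38.2%

38.2


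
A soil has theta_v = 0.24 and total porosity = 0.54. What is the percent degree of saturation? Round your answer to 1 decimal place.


Step 1: S = 100 * theta_v / n
Step 2: S = 100 * 0.24 / 0.54
Step 3: S = 44.4%

44.4


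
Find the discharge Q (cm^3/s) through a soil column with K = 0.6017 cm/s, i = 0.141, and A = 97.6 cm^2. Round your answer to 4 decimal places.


Step 1: Apply Darcy's law: Q = K * i * A
Step 2: Q = 0.6017 * 0.141 * 97.6
Step 3: Q = 8.2804 cm^3/s

8.2804


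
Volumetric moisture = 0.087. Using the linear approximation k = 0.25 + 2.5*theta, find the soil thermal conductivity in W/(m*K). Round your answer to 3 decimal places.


Step 1: k = 0.25 + 2.5 * theta
Step 2: k = 0.25 + 2.5 * 0.087
Step 3: k = 0.25 + 0.218
Step 4: k = 0.468 W/(m*K)

0.468


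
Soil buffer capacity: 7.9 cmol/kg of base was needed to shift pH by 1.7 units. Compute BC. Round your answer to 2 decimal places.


Step 1: BC = change in base / change in pH
Step 2: BC = 7.9 / 1.7
Step 3: BC = 4.65 cmol/(kg*pH unit)

4.65


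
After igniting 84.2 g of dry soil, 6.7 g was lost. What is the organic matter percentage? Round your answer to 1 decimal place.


Step 1: OM% = 100 * LOI / sample mass
Step 2: OM = 100 * 6.7 / 84.2
Step 3: OM = 8.0%

8.0


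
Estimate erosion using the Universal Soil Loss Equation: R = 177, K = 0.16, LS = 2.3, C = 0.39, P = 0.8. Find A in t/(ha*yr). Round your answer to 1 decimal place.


Step 1: A = R * K * LS * C * P
Step 2: R * K = 177 * 0.16 = 28.32
Step 3: (R*K) * LS = 28.32 * 2.3 = 65.136
Step 4: * C * P = 65.136 * 0.39 * 0.8 = 20.3
Step 5: A = 20.3 t/(ha*yr)

20.3


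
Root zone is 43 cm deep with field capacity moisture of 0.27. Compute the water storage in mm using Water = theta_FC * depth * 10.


Step 1: Water (mm) = theta_FC * depth (cm) * 10
Step 2: Water = 0.27 * 43 * 10
Step 3: Water = 116.1 mm

116.1


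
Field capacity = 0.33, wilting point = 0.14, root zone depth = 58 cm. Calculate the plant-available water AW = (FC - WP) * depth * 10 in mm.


Step 1: Available water = (FC - WP) * depth * 10
Step 2: AW = (0.33 - 0.14) * 58 * 10
Step 3: AW = 0.19 * 58 * 10
Step 4: AW = 110.2 mm

110.2


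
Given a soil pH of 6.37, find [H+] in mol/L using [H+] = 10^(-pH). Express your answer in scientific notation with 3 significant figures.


Step 1: [H+] = 10^(-pH)
Step 2: [H+] = 10^(-6.37)
Step 3: [H+] = 4.27e-07 mol/L

4.27e-07


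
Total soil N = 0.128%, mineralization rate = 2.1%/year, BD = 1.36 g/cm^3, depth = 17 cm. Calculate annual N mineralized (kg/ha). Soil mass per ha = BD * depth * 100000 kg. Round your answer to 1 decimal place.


Step 1: Soil mass per ha = BD * depth * 100000 = 1.36 * 17 * 100000 = 2312000 kg
Step 2: Total N pool = soil mass * N%/100 = 2312000 * 0.128/100 = 2959.36 kg/ha
Step 3: N mineralized = N pool * rate%/100 = 2959.36 * 2.1/100 = 62.1 kg/ha/yr

62.1


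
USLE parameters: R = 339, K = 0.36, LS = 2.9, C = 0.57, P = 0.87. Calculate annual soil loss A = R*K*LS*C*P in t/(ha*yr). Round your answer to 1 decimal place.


Step 1: A = R * K * LS * C * P
Step 2: R * K = 339 * 0.36 = 122.04
Step 3: (R*K) * LS = 122.04 * 2.9 = 353.916
Step 4: * C * P = 353.916 * 0.57 * 0.87 = 175.5
Step 5: A = 175.5 t/(ha*yr)

175.5


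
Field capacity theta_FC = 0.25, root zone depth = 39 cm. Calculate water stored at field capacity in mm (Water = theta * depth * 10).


Step 1: Water (mm) = theta_FC * depth (cm) * 10
Step 2: Water = 0.25 * 39 * 10
Step 3: Water = 97.5 mm

97.5


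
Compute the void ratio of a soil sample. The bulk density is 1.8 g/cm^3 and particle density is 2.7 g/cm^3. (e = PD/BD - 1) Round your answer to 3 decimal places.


Step 1: e = PD / BD - 1
Step 2: e = 2.7 / 1.8 - 1
Step 3: e = 1.5 - 1
Step 4: e = 0.5

0.5


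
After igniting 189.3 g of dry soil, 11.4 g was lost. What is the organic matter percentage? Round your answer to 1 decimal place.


Step 1: OM% = 100 * LOI / sample mass
Step 2: OM = 100 * 11.4 / 189.3
Step 3: OM = 6.0%

6.0


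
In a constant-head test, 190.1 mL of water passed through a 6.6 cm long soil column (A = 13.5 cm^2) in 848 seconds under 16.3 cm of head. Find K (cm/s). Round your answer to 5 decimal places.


Step 1: K = Q * L / (A * t * h)
Step 2: Numerator = 190.1 * 6.6 = 1254.66
Step 3: Denominator = 13.5 * 848 * 16.3 = 186602.4
Step 4: K = 1254.66 / 186602.4 = 0.00672 cm/s

0.00672


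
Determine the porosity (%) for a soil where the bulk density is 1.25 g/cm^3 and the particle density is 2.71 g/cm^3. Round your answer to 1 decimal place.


Step 1: Formula: n = 100 * (1 - BD / PD)
Step 2: n = 100 * (1 - 1.25 / 2.71)
Step 3: n = 100 * (1 - 0.46125)
Step 4: n = 53.9%

53.9


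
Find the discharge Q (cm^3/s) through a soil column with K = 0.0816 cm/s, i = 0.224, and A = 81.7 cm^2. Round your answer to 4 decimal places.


Step 1: Apply Darcy's law: Q = K * i * A
Step 2: Q = 0.0816 * 0.224 * 81.7
Step 3: Q = 1.4933 cm^3/s

1.4933


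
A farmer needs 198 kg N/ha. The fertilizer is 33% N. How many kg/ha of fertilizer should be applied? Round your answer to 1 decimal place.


Step 1: Fertilizer rate = target N / (N content / 100)
Step 2: Rate = 198 / (33 / 100)
Step 3: Rate = 198 / 0.33
Step 4: Rate = 600.0 kg/ha

600.0


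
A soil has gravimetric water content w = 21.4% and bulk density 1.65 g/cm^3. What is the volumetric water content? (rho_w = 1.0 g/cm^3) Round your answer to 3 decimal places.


Step 1: theta = (w / 100) * BD / rho_w
Step 2: theta = (21.4 / 100) * 1.65 / 1.0
Step 3: theta = 0.214 * 1.65
Step 4: theta = 0.353

0.353


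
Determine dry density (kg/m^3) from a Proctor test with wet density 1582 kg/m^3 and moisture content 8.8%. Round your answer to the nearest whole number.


Step 1: Dry density = wet density / (1 + w/100)
Step 2: Dry density = 1582 / (1 + 8.8/100)
Step 3: Dry density = 1582 / 1.088
Step 4: Dry density = 1454 kg/m^3

1454


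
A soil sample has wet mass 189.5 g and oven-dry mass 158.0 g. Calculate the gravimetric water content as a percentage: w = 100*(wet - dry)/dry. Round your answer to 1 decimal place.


Step 1: Water mass = wet - dry = 189.5 - 158.0 = 31.5 g
Step 2: w = 100 * water mass / dry mass
Step 3: w = 100 * 31.5 / 158.0 = 19.9%

19.9


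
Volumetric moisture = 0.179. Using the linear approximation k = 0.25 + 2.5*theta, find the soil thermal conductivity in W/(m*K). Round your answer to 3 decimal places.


Step 1: k = 0.25 + 2.5 * theta
Step 2: k = 0.25 + 2.5 * 0.179
Step 3: k = 0.25 + 0.448
Step 4: k = 0.698 W/(m*K)

0.698


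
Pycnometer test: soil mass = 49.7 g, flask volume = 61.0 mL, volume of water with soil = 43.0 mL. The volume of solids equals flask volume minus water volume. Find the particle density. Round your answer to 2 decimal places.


Step 1: Volume of solids = flask volume - water volume with soil
Step 2: V_solids = 61.0 - 43.0 = 18.0 mL
Step 3: Particle density = mass / V_solids = 49.7 / 18.0 = 2.76 g/cm^3

2.76


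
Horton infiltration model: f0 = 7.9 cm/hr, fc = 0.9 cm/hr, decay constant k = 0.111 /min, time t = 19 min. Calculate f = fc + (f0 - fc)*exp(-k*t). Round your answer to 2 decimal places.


Step 1: f = fc + (f0 - fc) * exp(-k * t)
Step 2: exp(-0.111 * 19) = 0.121359
Step 3: f = 0.9 + (7.9 - 0.9) * 0.121359
Step 4: f = 0.9 + 7.0 * 0.121359
Step 5: f = 1.75 cm/hr

1.75


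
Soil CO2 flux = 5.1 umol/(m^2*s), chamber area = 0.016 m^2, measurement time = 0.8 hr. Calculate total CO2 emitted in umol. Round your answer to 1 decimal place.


Step 1: Convert time to seconds: 0.8 hr * 3600 = 2880.0 s
Step 2: Total = flux * area * time_s
Step 3: Total = 5.1 * 0.016 * 2880.0
Step 4: Total = 235.0 umol

235.0


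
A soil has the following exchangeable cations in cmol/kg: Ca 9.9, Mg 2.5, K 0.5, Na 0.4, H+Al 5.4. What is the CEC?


Step 1: CEC = Ca + Mg + K + Na + (H+Al)
Step 2: CEC = 9.9 + 2.5 + 0.5 + 0.4 + 5.4
Step 3: CEC = 18.7 cmol/kg

18.7


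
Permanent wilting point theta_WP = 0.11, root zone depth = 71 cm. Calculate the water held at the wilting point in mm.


Step 1: Water (mm) = theta_WP * depth * 10
Step 2: Water = 0.11 * 71 * 10
Step 3: Water = 78.1 mm

78.1


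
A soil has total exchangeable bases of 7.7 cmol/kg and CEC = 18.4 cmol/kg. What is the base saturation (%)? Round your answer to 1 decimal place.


Step 1: BS = 100 * (sum of bases) / CEC
Step 2: BS = 100 * 7.7 / 18.4
Step 3: BS = 41.8%

41.8


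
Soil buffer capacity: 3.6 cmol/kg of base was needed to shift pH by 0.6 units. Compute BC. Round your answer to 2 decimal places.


Step 1: BC = change in base / change in pH
Step 2: BC = 3.6 / 0.6
Step 3: BC = 6.0 cmol/(kg*pH unit)

6.0


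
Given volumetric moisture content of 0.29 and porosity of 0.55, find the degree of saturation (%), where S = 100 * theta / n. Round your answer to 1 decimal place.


Step 1: S = 100 * theta_v / n
Step 2: S = 100 * 0.29 / 0.55
Step 3: S = 52.7%

52.7


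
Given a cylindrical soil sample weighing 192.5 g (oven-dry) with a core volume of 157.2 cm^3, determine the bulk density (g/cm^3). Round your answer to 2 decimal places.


Step 1: Identify the formula: BD = dry mass / volume
Step 2: Substitute values: BD = 192.5 / 157.2
Step 3: BD = 1.22 g/cm^3

1.22


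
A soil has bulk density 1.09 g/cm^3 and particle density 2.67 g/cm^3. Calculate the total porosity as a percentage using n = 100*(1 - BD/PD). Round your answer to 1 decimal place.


Step 1: Formula: n = 100 * (1 - BD / PD)
Step 2: n = 100 * (1 - 1.09 / 2.67)
Step 3: n = 100 * (1 - 0.40824)
Step 4: n = 59.2%

59.2


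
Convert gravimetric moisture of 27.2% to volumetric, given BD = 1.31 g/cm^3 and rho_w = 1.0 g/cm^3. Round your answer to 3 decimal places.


Step 1: theta = (w / 100) * BD / rho_w
Step 2: theta = (27.2 / 100) * 1.31 / 1.0
Step 3: theta = 0.272 * 1.31
Step 4: theta = 0.356

0.356


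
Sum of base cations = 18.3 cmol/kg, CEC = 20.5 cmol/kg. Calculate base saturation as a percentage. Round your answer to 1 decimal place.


Step 1: BS = 100 * (sum of bases) / CEC
Step 2: BS = 100 * 18.3 / 20.5
Step 3: BS = 89.3%

89.3


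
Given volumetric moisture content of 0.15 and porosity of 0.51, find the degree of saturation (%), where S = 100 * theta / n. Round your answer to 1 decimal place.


Step 1: S = 100 * theta_v / n
Step 2: S = 100 * 0.15 / 0.51
Step 3: S = 29.4%

29.4


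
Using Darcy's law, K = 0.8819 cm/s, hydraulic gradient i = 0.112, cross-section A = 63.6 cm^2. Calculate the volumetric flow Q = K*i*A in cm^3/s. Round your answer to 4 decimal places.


Step 1: Apply Darcy's law: Q = K * i * A
Step 2: Q = 0.8819 * 0.112 * 63.6
Step 3: Q = 6.282 cm^3/s

6.282


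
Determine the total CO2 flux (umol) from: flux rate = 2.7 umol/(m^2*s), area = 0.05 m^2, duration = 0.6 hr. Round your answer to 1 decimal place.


Step 1: Convert time to seconds: 0.6 hr * 3600 = 2160.0 s
Step 2: Total = flux * area * time_s
Step 3: Total = 2.7 * 0.05 * 2160.0
Step 4: Total = 291.6 umol

291.6


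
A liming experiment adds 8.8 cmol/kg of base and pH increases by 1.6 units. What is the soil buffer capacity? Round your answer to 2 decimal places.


Step 1: BC = change in base / change in pH
Step 2: BC = 8.8 / 1.6
Step 3: BC = 5.5 cmol/(kg*pH unit)

5.5


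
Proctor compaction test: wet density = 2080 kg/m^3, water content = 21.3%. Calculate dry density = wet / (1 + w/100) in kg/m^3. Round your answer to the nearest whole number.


Step 1: Dry density = wet density / (1 + w/100)
Step 2: Dry density = 2080 / (1 + 21.3/100)
Step 3: Dry density = 2080 / 1.213
Step 4: Dry density = 1715 kg/m^3

1715


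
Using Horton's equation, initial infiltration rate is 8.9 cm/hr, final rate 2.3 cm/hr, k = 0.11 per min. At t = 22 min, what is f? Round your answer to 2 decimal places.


Step 1: f = fc + (f0 - fc) * exp(-k * t)
Step 2: exp(-0.11 * 22) = 0.088922
Step 3: f = 2.3 + (8.9 - 2.3) * 0.088922
Step 4: f = 2.3 + 6.6 * 0.088922
Step 5: f = 2.89 cm/hr

2.89


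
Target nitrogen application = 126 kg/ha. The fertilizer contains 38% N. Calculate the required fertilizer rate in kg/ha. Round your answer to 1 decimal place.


Step 1: Fertilizer rate = target N / (N content / 100)
Step 2: Rate = 126 / (38 / 100)
Step 3: Rate = 126 / 0.38
Step 4: Rate = 331.6 kg/ha

331.6


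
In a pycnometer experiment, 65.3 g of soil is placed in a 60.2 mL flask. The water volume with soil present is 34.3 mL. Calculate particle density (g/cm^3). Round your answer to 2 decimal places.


Step 1: Volume of solids = flask volume - water volume with soil
Step 2: V_solids = 60.2 - 34.3 = 25.9 mL
Step 3: Particle density = mass / V_solids = 65.3 / 25.9 = 2.52 g/cm^3

2.52


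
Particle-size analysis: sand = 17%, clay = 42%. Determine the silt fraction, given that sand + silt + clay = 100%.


Step 1: sand + silt + clay = 100%
Step 2: silt = 100 - sand - clay
Step 3: silt = 100 - 17 - 42
Step 4: silt = 41%

41


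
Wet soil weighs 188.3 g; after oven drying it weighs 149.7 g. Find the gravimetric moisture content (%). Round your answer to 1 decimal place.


Step 1: Water mass = wet - dry = 188.3 - 149.7 = 38.6 g
Step 2: w = 100 * water mass / dry mass
Step 3: w = 100 * 38.6 / 149.7 = 25.8%

25.8


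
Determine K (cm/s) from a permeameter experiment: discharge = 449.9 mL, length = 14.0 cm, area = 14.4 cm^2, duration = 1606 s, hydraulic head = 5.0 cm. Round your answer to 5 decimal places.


Step 1: K = Q * L / (A * t * h)
Step 2: Numerator = 449.9 * 14.0 = 6298.6
Step 3: Denominator = 14.4 * 1606 * 5.0 = 115632.0
Step 4: K = 6298.6 / 115632.0 = 0.05447 cm/s

0.05447


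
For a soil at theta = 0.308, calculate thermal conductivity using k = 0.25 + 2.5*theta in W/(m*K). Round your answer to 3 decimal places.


Step 1: k = 0.25 + 2.5 * theta
Step 2: k = 0.25 + 2.5 * 0.308
Step 3: k = 0.25 + 0.77
Step 4: k = 1.02 W/(m*K)

1.02


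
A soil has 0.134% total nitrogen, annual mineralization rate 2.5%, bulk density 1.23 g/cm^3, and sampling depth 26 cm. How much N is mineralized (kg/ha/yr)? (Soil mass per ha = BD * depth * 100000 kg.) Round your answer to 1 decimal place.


Step 1: Soil mass per ha = BD * depth * 100000 = 1.23 * 26 * 100000 = 3198000 kg
Step 2: Total N pool = soil mass * N%/100 = 3198000 * 0.134/100 = 4285.32 kg/ha
Step 3: N mineralized = N pool * rate%/100 = 4285.32 * 2.5/100 = 107.1 kg/ha/yr

107.1


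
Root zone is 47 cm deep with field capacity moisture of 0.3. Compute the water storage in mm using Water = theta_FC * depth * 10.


Step 1: Water (mm) = theta_FC * depth (cm) * 10
Step 2: Water = 0.3 * 47 * 10
Step 3: Water = 141.0 mm

141.0


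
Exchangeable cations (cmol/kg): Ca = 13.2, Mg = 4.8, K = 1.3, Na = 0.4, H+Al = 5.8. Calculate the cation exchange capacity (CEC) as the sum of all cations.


Step 1: CEC = Ca + Mg + K + Na + (H+Al)
Step 2: CEC = 13.2 + 4.8 + 1.3 + 0.4 + 5.8
Step 3: CEC = 25.5 cmol/kg

25.5


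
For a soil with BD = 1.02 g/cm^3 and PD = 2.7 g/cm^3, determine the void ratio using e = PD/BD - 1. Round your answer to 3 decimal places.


Step 1: e = PD / BD - 1
Step 2: e = 2.7 / 1.02 - 1
Step 3: e = 2.64706 - 1
Step 4: e = 1.647

1.647


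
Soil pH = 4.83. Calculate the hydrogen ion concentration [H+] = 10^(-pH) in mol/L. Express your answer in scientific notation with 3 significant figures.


Step 1: [H+] = 10^(-pH)
Step 2: [H+] = 10^(-4.83)
Step 3: [H+] = 1.48e-05 mol/L

1.48e-05


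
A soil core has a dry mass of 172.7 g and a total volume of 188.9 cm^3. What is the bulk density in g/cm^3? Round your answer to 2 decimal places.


Step 1: Identify the formula: BD = dry mass / volume
Step 2: Substitute values: BD = 172.7 / 188.9
Step 3: BD = 0.91 g/cm^3

0.91


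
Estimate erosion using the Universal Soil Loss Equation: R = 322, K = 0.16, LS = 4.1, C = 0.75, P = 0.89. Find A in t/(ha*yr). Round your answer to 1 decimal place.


Step 1: A = R * K * LS * C * P
Step 2: R * K = 322 * 0.16 = 51.52
Step 3: (R*K) * LS = 51.52 * 4.1 = 211.232
Step 4: * C * P = 211.232 * 0.75 * 0.89 = 141.0
Step 5: A = 141.0 t/(ha*yr)

141.0


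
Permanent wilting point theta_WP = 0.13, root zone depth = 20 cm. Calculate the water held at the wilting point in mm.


Step 1: Water (mm) = theta_WP * depth * 10
Step 2: Water = 0.13 * 20 * 10
Step 3: Water = 26.0 mm

26.0


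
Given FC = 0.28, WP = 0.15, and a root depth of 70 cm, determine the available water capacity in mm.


Step 1: Available water = (FC - WP) * depth * 10
Step 2: AW = (0.28 - 0.15) * 70 * 10
Step 3: AW = 0.13 * 70 * 10
Step 4: AW = 91.0 mm

91.0


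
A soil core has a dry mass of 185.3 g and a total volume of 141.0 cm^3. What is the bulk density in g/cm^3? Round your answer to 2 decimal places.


Step 1: Identify the formula: BD = dry mass / volume
Step 2: Substitute values: BD = 185.3 / 141.0
Step 3: BD = 1.31 g/cm^3

1.31


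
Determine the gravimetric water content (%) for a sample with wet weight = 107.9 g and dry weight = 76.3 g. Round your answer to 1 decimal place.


Step 1: Water mass = wet - dry = 107.9 - 76.3 = 31.6 g
Step 2: w = 100 * water mass / dry mass
Step 3: w = 100 * 31.6 / 76.3 = 41.4%

41.4


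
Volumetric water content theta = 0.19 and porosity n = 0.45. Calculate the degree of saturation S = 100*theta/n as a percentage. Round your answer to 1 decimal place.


Step 1: S = 100 * theta_v / n
Step 2: S = 100 * 0.19 / 0.45
Step 3: S = 42.2%

42.2


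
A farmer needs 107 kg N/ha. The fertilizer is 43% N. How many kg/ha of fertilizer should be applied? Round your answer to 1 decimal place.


Step 1: Fertilizer rate = target N / (N content / 100)
Step 2: Rate = 107 / (43 / 100)
Step 3: Rate = 107 / 0.43
Step 4: Rate = 248.8 kg/ha

248.8


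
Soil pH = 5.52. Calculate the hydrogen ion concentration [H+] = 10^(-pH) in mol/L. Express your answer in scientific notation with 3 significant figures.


Step 1: [H+] = 10^(-pH)
Step 2: [H+] = 10^(-5.52)
Step 3: [H+] = 3.02e-06 mol/L

3.02e-06


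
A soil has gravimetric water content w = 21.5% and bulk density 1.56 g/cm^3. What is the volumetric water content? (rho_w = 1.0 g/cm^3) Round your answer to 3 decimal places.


Step 1: theta = (w / 100) * BD / rho_w
Step 2: theta = (21.5 / 100) * 1.56 / 1.0
Step 3: theta = 0.215 * 1.56
Step 4: theta = 0.335

0.335


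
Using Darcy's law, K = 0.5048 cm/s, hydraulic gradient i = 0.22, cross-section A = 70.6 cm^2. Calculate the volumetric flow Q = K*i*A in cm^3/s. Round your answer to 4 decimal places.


Step 1: Apply Darcy's law: Q = K * i * A
Step 2: Q = 0.5048 * 0.22 * 70.6
Step 3: Q = 7.8406 cm^3/s

7.8406


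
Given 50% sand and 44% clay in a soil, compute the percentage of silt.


Step 1: sand + silt + clay = 100%
Step 2: silt = 100 - sand - clay
Step 3: silt = 100 - 50 - 44
Step 4: silt = 6%

6


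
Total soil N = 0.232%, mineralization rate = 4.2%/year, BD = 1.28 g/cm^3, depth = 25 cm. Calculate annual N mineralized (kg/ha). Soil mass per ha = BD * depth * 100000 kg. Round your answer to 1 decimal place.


Step 1: Soil mass per ha = BD * depth * 100000 = 1.28 * 25 * 100000 = 3200000 kg
Step 2: Total N pool = soil mass * N%/100 = 3200000 * 0.232/100 = 7424.0 kg/ha
Step 3: N mineralized = N pool * rate%/100 = 7424.0 * 4.2/100 = 311.8 kg/ha/yr

311.8


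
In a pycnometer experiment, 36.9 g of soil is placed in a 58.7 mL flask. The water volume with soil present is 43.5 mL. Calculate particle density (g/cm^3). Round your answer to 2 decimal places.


Step 1: Volume of solids = flask volume - water volume with soil
Step 2: V_solids = 58.7 - 43.5 = 15.2 mL
Step 3: Particle density = mass / V_solids = 36.9 / 15.2 = 2.43 g/cm^3

2.43


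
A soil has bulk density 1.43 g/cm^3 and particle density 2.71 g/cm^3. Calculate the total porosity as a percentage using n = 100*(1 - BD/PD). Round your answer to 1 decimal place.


Step 1: Formula: n = 100 * (1 - BD / PD)
Step 2: n = 100 * (1 - 1.43 / 2.71)
Step 3: n = 100 * (1 - 0.52768)
Step 4: n = 47.2%

47.2


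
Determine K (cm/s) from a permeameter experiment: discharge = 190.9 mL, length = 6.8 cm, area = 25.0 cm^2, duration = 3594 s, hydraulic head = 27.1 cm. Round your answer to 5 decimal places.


Step 1: K = Q * L / (A * t * h)
Step 2: Numerator = 190.9 * 6.8 = 1298.12
Step 3: Denominator = 25.0 * 3594 * 27.1 = 2434935.0
Step 4: K = 1298.12 / 2434935.0 = 0.00053 cm/s

0.00053


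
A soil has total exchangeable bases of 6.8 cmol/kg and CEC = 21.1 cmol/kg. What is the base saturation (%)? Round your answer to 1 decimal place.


Step 1: BS = 100 * (sum of bases) / CEC
Step 2: BS = 100 * 6.8 / 21.1
Step 3: BS = 32.2%

32.2


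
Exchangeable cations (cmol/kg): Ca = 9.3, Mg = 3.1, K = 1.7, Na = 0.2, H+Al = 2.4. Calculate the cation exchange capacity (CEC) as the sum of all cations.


Step 1: CEC = Ca + Mg + K + Na + (H+Al)
Step 2: CEC = 9.3 + 3.1 + 1.7 + 0.2 + 2.4
Step 3: CEC = 16.7 cmol/kg

16.7


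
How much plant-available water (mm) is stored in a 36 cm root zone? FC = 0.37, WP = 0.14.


Step 1: Available water = (FC - WP) * depth * 10
Step 2: AW = (0.37 - 0.14) * 36 * 10
Step 3: AW = 0.23 * 36 * 10
Step 4: AW = 82.8 mm

82.8


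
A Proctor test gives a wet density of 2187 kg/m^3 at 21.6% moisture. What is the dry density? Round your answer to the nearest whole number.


Step 1: Dry density = wet density / (1 + w/100)
Step 2: Dry density = 2187 / (1 + 21.6/100)
Step 3: Dry density = 2187 / 1.216
Step 4: Dry density = 1799 kg/m^3

1799


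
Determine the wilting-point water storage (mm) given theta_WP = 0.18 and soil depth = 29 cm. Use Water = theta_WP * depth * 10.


Step 1: Water (mm) = theta_WP * depth * 10
Step 2: Water = 0.18 * 29 * 10
Step 3: Water = 52.2 mm

52.2


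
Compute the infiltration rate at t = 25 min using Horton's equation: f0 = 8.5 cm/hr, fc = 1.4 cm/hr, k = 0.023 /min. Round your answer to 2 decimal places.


Step 1: f = fc + (f0 - fc) * exp(-k * t)
Step 2: exp(-0.023 * 25) = 0.562705
Step 3: f = 1.4 + (8.5 - 1.4) * 0.562705
Step 4: f = 1.4 + 7.1 * 0.562705
Step 5: f = 5.4 cm/hr

5.4


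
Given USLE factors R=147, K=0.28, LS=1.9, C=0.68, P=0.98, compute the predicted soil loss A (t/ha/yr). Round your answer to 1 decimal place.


Step 1: A = R * K * LS * C * P
Step 2: R * K = 147 * 0.28 = 41.16
Step 3: (R*K) * LS = 41.16 * 1.9 = 78.204
Step 4: * C * P = 78.204 * 0.68 * 0.98 = 52.1
Step 5: A = 52.1 t/(ha*yr)

52.1


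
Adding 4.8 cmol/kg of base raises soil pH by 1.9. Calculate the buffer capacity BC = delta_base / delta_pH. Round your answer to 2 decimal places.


Step 1: BC = change in base / change in pH
Step 2: BC = 4.8 / 1.9
Step 3: BC = 2.53 cmol/(kg*pH unit)

2.53


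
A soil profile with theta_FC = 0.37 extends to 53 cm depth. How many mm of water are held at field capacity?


Step 1: Water (mm) = theta_FC * depth (cm) * 10
Step 2: Water = 0.37 * 53 * 10
Step 3: Water = 196.1 mm

196.1


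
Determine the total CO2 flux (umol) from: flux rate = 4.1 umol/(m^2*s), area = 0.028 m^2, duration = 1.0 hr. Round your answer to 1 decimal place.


Step 1: Convert time to seconds: 1.0 hr * 3600 = 3600.0 s
Step 2: Total = flux * area * time_s
Step 3: Total = 4.1 * 0.028 * 3600.0
Step 4: Total = 413.3 umol

413.3


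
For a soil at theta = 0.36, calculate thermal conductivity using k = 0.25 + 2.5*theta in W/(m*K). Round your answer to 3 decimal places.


Step 1: k = 0.25 + 2.5 * theta
Step 2: k = 0.25 + 2.5 * 0.36
Step 3: k = 0.25 + 0.9
Step 4: k = 1.15 W/(m*K)

1.15


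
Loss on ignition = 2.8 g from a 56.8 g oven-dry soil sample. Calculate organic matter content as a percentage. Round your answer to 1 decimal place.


Step 1: OM% = 100 * LOI / sample mass
Step 2: OM = 100 * 2.8 / 56.8
Step 3: OM = 4.9%

4.9


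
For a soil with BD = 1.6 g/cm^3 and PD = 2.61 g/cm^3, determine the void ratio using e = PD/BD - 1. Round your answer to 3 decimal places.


Step 1: e = PD / BD - 1
Step 2: e = 2.61 / 1.6 - 1
Step 3: e = 1.63125 - 1
Step 4: e = 0.631

0.631


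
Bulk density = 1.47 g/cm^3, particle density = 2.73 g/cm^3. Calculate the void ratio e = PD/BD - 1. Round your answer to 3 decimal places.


Step 1: e = PD / BD - 1
Step 2: e = 2.73 / 1.47 - 1
Step 3: e = 1.85714 - 1
Step 4: e = 0.857

0.857


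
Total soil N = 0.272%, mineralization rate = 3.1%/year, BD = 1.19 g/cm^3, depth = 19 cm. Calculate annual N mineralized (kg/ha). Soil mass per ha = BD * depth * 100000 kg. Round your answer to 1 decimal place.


Step 1: Soil mass per ha = BD * depth * 100000 = 1.19 * 19 * 100000 = 2261000 kg
Step 2: Total N pool = soil mass * N%/100 = 2261000 * 0.272/100 = 6149.92 kg/ha
Step 3: N mineralized = N pool * rate%/100 = 6149.92 * 3.1/100 = 190.6 kg/ha/yr

190.6


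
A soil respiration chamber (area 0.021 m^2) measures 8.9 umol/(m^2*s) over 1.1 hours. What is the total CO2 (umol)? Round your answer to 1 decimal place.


Step 1: Convert time to seconds: 1.1 hr * 3600 = 3960.0 s
Step 2: Total = flux * area * time_s
Step 3: Total = 8.9 * 0.021 * 3960.0
Step 4: Total = 740.1 umol

740.1


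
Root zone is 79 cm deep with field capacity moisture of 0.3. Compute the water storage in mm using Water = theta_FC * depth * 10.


Step 1: Water (mm) = theta_FC * depth (cm) * 10
Step 2: Water = 0.3 * 79 * 10
Step 3: Water = 237.0 mm

237.0


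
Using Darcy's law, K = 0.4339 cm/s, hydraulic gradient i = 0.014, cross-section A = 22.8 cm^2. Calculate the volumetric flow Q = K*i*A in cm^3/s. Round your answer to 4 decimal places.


Step 1: Apply Darcy's law: Q = K * i * A
Step 2: Q = 0.4339 * 0.014 * 22.8
Step 3: Q = 0.1385 cm^3/s

0.1385


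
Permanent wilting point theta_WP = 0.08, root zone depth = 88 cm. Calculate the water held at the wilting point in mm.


Step 1: Water (mm) = theta_WP * depth * 10
Step 2: Water = 0.08 * 88 * 10
Step 3: Water = 70.4 mm

70.4


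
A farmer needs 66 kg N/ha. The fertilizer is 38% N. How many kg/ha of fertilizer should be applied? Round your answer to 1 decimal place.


Step 1: Fertilizer rate = target N / (N content / 100)
Step 2: Rate = 66 / (38 / 100)
Step 3: Rate = 66 / 0.38
Step 4: Rate = 173.7 kg/ha

173.7


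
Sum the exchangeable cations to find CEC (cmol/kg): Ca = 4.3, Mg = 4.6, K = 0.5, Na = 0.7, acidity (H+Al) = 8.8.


Step 1: CEC = Ca + Mg + K + Na + (H+Al)
Step 2: CEC = 4.3 + 4.6 + 0.5 + 0.7 + 8.8
Step 3: CEC = 18.9 cmol/kg

18.9


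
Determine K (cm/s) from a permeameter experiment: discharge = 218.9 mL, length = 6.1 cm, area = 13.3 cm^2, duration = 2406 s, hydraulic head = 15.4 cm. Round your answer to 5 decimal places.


Step 1: K = Q * L / (A * t * h)
Step 2: Numerator = 218.9 * 6.1 = 1335.29
Step 3: Denominator = 13.3 * 2406 * 15.4 = 492796.92
Step 4: K = 1335.29 / 492796.92 = 0.00271 cm/s

0.00271


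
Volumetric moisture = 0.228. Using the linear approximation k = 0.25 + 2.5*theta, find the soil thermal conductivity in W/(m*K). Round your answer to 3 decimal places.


Step 1: k = 0.25 + 2.5 * theta
Step 2: k = 0.25 + 2.5 * 0.228
Step 3: k = 0.25 + 0.57
Step 4: k = 0.82 W/(m*K)

0.82


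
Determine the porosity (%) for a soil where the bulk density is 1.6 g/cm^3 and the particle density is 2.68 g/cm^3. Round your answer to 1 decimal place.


Step 1: Formula: n = 100 * (1 - BD / PD)
Step 2: n = 100 * (1 - 1.6 / 2.68)
Step 3: n = 100 * (1 - 0.59701)
Step 4: n = 40.3%

40.3


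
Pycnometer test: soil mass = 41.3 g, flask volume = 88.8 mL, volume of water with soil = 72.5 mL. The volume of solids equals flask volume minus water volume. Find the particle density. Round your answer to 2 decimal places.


Step 1: Volume of solids = flask volume - water volume with soil
Step 2: V_solids = 88.8 - 72.5 = 16.3 mL
Step 3: Particle density = mass / V_solids = 41.3 / 16.3 = 2.53 g/cm^3

2.53


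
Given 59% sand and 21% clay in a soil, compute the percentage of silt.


Step 1: sand + silt + clay = 100%
Step 2: silt = 100 - sand - clay
Step 3: silt = 100 - 59 - 21
Step 4: silt = 20%

20


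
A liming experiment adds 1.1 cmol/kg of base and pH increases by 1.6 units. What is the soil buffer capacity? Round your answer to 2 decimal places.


Step 1: BC = change in base / change in pH
Step 2: BC = 1.1 / 1.6
Step 3: BC = 0.69 cmol/(kg*pH unit)

0.69


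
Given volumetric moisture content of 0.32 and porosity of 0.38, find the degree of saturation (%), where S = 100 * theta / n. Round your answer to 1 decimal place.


Step 1: S = 100 * theta_v / n
Step 2: S = 100 * 0.32 / 0.38
Step 3: S = 84.2%

84.2


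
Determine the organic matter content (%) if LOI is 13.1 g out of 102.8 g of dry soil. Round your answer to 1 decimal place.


Step 1: OM% = 100 * LOI / sample mass
Step 2: OM = 100 * 13.1 / 102.8
Step 3: OM = 12.7%

12.7


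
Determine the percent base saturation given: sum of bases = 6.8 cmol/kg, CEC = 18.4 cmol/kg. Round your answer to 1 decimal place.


Step 1: BS = 100 * (sum of bases) / CEC
Step 2: BS = 100 * 6.8 / 18.4
Step 3: BS = 37.0%

37.0


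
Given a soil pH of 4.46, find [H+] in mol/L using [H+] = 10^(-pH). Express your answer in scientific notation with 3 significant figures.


Step 1: [H+] = 10^(-pH)
Step 2: [H+] = 10^(-4.46)
Step 3: [H+] = 3.47e-05 mol/L

3.47e-05


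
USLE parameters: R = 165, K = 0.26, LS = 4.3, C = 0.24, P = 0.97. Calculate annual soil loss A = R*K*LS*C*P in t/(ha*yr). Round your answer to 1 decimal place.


Step 1: A = R * K * LS * C * P
Step 2: R * K = 165 * 0.26 = 42.9
Step 3: (R*K) * LS = 42.9 * 4.3 = 184.47
Step 4: * C * P = 184.47 * 0.24 * 0.97 = 42.9
Step 5: A = 42.9 t/(ha*yr)

42.9


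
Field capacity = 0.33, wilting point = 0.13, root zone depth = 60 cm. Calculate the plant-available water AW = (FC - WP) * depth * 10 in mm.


Step 1: Available water = (FC - WP) * depth * 10
Step 2: AW = (0.33 - 0.13) * 60 * 10
Step 3: AW = 0.2 * 60 * 10
Step 4: AW = 120.0 mm

120.0


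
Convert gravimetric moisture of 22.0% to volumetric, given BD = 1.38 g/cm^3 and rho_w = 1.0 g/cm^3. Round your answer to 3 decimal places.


Step 1: theta = (w / 100) * BD / rho_w
Step 2: theta = (22.0 / 100) * 1.38 / 1.0
Step 3: theta = 0.22 * 1.38
Step 4: theta = 0.304

0.304


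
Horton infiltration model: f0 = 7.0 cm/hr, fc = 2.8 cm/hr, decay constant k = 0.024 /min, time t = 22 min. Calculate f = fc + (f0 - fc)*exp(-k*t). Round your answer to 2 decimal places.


Step 1: f = fc + (f0 - fc) * exp(-k * t)
Step 2: exp(-0.024 * 22) = 0.589783
Step 3: f = 2.8 + (7.0 - 2.8) * 0.589783
Step 4: f = 2.8 + 4.2 * 0.589783
Step 5: f = 5.28 cm/hr

5.28


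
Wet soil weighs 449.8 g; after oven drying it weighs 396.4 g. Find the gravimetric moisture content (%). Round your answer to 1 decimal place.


Step 1: Water mass = wet - dry = 449.8 - 396.4 = 53.4 g
Step 2: w = 100 * water mass / dry mass
Step 3: w = 100 * 53.4 / 396.4 = 13.5%

13.5


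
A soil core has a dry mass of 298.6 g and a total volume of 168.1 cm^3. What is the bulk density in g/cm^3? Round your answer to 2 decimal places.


Step 1: Identify the formula: BD = dry mass / volume
Step 2: Substitute values: BD = 298.6 / 168.1
Step 3: BD = 1.78 g/cm^3

1.78


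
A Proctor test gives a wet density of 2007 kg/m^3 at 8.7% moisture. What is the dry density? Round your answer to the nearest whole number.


Step 1: Dry density = wet density / (1 + w/100)
Step 2: Dry density = 2007 / (1 + 8.7/100)
Step 3: Dry density = 2007 / 1.087
Step 4: Dry density = 1846 kg/m^3

1846


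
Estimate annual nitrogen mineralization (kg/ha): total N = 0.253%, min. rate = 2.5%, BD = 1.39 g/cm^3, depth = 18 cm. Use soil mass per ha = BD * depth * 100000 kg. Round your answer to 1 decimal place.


Step 1: Soil mass per ha = BD * depth * 100000 = 1.39 * 18 * 100000 = 2502000 kg
Step 2: Total N pool = soil mass * N%/100 = 2502000 * 0.253/100 = 6330.06 kg/ha
Step 3: N mineralized = N pool * rate%/100 = 6330.06 * 2.5/100 = 158.3 kg/ha/yr

158.3


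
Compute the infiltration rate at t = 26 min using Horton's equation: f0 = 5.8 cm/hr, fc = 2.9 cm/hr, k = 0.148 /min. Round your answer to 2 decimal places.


Step 1: f = fc + (f0 - fc) * exp(-k * t)
Step 2: exp(-0.148 * 26) = 0.021322
Step 3: f = 2.9 + (5.8 - 2.9) * 0.021322
Step 4: f = 2.9 + 2.9 * 0.021322
Step 5: f = 2.96 cm/hr

2.96


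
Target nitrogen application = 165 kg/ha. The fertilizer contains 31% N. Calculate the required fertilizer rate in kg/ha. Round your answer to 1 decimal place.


Step 1: Fertilizer rate = target N / (N content / 100)
Step 2: Rate = 165 / (31 / 100)
Step 3: Rate = 165 / 0.31
Step 4: Rate = 532.3 kg/ha

532.3


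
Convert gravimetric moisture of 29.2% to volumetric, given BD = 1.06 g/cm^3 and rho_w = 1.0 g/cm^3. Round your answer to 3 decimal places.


Step 1: theta = (w / 100) * BD / rho_w
Step 2: theta = (29.2 / 100) * 1.06 / 1.0
Step 3: theta = 0.292 * 1.06
Step 4: theta = 0.31

0.31


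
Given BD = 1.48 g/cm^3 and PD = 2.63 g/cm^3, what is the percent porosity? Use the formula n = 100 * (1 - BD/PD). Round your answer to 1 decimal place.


Step 1: Formula: n = 100 * (1 - BD / PD)
Step 2: n = 100 * (1 - 1.48 / 2.63)
Step 3: n = 100 * (1 - 0.56274)
Step 4: n = 43.7%

43.7


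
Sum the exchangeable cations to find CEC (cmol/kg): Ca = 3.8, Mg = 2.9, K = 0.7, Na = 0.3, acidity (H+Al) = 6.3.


Step 1: CEC = Ca + Mg + K + Na + (H+Al)
Step 2: CEC = 3.8 + 2.9 + 0.7 + 0.3 + 6.3
Step 3: CEC = 14.0 cmol/kg

14.0


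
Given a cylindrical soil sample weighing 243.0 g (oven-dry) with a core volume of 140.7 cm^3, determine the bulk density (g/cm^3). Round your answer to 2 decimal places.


Step 1: Identify the formula: BD = dry mass / volume
Step 2: Substitute values: BD = 243.0 / 140.7
Step 3: BD = 1.73 g/cm^3

1.73


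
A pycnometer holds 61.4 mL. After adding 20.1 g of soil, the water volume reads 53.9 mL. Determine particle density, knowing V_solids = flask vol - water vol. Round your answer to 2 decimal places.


Step 1: Volume of solids = flask volume - water volume with soil
Step 2: V_solids = 61.4 - 53.9 = 7.5 mL
Step 3: Particle density = mass / V_solids = 20.1 / 7.5 = 2.68 g/cm^3

2.68
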